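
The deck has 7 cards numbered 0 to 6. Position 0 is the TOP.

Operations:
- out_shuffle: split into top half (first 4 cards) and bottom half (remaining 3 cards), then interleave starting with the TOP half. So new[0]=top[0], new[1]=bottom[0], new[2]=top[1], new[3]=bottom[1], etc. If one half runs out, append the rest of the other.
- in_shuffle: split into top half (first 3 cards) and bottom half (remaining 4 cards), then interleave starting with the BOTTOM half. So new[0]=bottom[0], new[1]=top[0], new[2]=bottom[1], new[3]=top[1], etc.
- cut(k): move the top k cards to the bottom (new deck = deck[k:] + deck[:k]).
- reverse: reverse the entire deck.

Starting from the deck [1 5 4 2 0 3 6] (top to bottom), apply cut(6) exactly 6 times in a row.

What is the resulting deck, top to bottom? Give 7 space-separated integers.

After op 1 (cut(6)): [6 1 5 4 2 0 3]
After op 2 (cut(6)): [3 6 1 5 4 2 0]
After op 3 (cut(6)): [0 3 6 1 5 4 2]
After op 4 (cut(6)): [2 0 3 6 1 5 4]
After op 5 (cut(6)): [4 2 0 3 6 1 5]
After op 6 (cut(6)): [5 4 2 0 3 6 1]

Answer: 5 4 2 0 3 6 1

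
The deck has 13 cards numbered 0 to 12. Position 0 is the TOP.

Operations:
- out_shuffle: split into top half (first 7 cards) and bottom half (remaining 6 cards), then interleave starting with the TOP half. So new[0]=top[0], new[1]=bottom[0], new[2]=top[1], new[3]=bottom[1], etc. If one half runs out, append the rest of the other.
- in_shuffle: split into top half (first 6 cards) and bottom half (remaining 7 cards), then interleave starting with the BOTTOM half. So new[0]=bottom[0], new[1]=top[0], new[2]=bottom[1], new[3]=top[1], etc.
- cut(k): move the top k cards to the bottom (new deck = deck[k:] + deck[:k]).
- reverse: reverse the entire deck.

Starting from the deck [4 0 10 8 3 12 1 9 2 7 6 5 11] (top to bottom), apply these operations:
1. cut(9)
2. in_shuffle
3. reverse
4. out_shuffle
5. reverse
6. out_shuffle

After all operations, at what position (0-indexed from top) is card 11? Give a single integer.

Answer: 4

Derivation:
After op 1 (cut(9)): [7 6 5 11 4 0 10 8 3 12 1 9 2]
After op 2 (in_shuffle): [10 7 8 6 3 5 12 11 1 4 9 0 2]
After op 3 (reverse): [2 0 9 4 1 11 12 5 3 6 8 7 10]
After op 4 (out_shuffle): [2 5 0 3 9 6 4 8 1 7 11 10 12]
After op 5 (reverse): [12 10 11 7 1 8 4 6 9 3 0 5 2]
After op 6 (out_shuffle): [12 6 10 9 11 3 7 0 1 5 8 2 4]
Card 11 is at position 4.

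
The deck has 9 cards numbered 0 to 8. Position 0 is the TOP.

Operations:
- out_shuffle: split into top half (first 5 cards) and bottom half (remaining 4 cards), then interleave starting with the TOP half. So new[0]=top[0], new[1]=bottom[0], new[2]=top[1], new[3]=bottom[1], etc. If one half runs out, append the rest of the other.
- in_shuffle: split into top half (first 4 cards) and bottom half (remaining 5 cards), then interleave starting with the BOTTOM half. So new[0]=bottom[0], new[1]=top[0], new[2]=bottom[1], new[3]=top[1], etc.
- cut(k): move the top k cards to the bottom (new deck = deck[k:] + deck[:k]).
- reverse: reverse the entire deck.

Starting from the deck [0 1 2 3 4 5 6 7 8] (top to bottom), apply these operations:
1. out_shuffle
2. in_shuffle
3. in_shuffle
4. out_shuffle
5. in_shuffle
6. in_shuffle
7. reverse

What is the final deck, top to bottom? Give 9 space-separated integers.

Answer: 8 7 6 5 4 3 2 1 0

Derivation:
After op 1 (out_shuffle): [0 5 1 6 2 7 3 8 4]
After op 2 (in_shuffle): [2 0 7 5 3 1 8 6 4]
After op 3 (in_shuffle): [3 2 1 0 8 7 6 5 4]
After op 4 (out_shuffle): [3 7 2 6 1 5 0 4 8]
After op 5 (in_shuffle): [1 3 5 7 0 2 4 6 8]
After op 6 (in_shuffle): [0 1 2 3 4 5 6 7 8]
After op 7 (reverse): [8 7 6 5 4 3 2 1 0]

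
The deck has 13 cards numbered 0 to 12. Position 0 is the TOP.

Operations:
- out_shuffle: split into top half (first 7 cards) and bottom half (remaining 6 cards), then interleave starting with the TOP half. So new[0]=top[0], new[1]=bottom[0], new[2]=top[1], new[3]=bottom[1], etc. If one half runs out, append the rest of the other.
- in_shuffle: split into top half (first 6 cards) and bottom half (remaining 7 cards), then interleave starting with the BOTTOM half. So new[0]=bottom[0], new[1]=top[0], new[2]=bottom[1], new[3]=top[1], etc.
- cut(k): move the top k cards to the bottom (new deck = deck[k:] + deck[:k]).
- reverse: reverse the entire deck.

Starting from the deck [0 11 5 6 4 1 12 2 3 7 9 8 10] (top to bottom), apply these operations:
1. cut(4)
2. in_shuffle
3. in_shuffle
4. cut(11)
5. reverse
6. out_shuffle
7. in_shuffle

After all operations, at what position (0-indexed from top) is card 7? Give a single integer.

After op 1 (cut(4)): [4 1 12 2 3 7 9 8 10 0 11 5 6]
After op 2 (in_shuffle): [9 4 8 1 10 12 0 2 11 3 5 7 6]
After op 3 (in_shuffle): [0 9 2 4 11 8 3 1 5 10 7 12 6]
After op 4 (cut(11)): [12 6 0 9 2 4 11 8 3 1 5 10 7]
After op 5 (reverse): [7 10 5 1 3 8 11 4 2 9 0 6 12]
After op 6 (out_shuffle): [7 4 10 2 5 9 1 0 3 6 8 12 11]
After op 7 (in_shuffle): [1 7 0 4 3 10 6 2 8 5 12 9 11]
Card 7 is at position 1.

Answer: 1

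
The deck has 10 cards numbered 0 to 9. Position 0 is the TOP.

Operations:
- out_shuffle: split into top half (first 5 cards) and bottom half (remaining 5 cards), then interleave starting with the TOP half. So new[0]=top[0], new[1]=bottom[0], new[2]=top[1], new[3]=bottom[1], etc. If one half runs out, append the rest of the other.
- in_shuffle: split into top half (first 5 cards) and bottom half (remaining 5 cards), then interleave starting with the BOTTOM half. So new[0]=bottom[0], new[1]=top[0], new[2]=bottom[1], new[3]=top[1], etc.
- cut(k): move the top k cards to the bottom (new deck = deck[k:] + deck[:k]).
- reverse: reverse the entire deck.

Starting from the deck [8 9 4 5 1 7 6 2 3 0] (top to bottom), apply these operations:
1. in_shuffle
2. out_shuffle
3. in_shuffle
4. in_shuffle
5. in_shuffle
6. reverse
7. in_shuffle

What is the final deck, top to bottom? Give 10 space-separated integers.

After op 1 (in_shuffle): [7 8 6 9 2 4 3 5 0 1]
After op 2 (out_shuffle): [7 4 8 3 6 5 9 0 2 1]
After op 3 (in_shuffle): [5 7 9 4 0 8 2 3 1 6]
After op 4 (in_shuffle): [8 5 2 7 3 9 1 4 6 0]
After op 5 (in_shuffle): [9 8 1 5 4 2 6 7 0 3]
After op 6 (reverse): [3 0 7 6 2 4 5 1 8 9]
After op 7 (in_shuffle): [4 3 5 0 1 7 8 6 9 2]

Answer: 4 3 5 0 1 7 8 6 9 2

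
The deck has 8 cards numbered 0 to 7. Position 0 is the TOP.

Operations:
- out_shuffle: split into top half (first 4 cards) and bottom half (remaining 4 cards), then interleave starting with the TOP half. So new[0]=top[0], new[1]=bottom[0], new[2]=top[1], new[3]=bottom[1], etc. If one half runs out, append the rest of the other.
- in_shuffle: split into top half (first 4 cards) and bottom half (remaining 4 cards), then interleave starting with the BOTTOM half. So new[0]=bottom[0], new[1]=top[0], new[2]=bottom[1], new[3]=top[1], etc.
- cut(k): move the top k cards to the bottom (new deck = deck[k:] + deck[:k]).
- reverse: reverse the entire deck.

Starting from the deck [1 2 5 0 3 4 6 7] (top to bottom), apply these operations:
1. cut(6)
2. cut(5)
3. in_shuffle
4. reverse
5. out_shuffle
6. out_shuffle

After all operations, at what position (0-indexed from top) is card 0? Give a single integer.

Answer: 3

Derivation:
After op 1 (cut(6)): [6 7 1 2 5 0 3 4]
After op 2 (cut(5)): [0 3 4 6 7 1 2 5]
After op 3 (in_shuffle): [7 0 1 3 2 4 5 6]
After op 4 (reverse): [6 5 4 2 3 1 0 7]
After op 5 (out_shuffle): [6 3 5 1 4 0 2 7]
After op 6 (out_shuffle): [6 4 3 0 5 2 1 7]
Card 0 is at position 3.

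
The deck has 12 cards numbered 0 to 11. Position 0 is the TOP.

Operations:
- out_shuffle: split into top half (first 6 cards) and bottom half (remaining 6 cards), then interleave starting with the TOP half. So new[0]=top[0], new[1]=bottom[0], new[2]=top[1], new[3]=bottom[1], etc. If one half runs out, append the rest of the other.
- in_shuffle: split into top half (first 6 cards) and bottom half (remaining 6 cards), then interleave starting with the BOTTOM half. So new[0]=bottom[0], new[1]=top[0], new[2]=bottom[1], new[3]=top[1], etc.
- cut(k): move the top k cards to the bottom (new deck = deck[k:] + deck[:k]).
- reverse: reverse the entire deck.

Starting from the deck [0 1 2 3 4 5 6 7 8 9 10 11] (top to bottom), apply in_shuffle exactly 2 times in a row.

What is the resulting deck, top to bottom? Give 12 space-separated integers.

Answer: 9 6 3 0 10 7 4 1 11 8 5 2

Derivation:
After op 1 (in_shuffle): [6 0 7 1 8 2 9 3 10 4 11 5]
After op 2 (in_shuffle): [9 6 3 0 10 7 4 1 11 8 5 2]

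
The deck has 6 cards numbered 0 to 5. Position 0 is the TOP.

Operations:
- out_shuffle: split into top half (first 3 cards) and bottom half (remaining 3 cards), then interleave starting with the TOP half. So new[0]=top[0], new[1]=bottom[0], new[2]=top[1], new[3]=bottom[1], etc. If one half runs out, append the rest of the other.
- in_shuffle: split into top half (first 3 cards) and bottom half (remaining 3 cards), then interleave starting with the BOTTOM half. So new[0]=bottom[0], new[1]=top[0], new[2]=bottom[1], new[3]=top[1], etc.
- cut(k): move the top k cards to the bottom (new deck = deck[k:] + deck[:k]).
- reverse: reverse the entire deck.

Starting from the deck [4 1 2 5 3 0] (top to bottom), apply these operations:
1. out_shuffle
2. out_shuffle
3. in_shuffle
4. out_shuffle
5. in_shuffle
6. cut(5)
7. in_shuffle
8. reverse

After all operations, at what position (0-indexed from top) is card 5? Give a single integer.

After op 1 (out_shuffle): [4 5 1 3 2 0]
After op 2 (out_shuffle): [4 3 5 2 1 0]
After op 3 (in_shuffle): [2 4 1 3 0 5]
After op 4 (out_shuffle): [2 3 4 0 1 5]
After op 5 (in_shuffle): [0 2 1 3 5 4]
After op 6 (cut(5)): [4 0 2 1 3 5]
After op 7 (in_shuffle): [1 4 3 0 5 2]
After op 8 (reverse): [2 5 0 3 4 1]
Card 5 is at position 1.

Answer: 1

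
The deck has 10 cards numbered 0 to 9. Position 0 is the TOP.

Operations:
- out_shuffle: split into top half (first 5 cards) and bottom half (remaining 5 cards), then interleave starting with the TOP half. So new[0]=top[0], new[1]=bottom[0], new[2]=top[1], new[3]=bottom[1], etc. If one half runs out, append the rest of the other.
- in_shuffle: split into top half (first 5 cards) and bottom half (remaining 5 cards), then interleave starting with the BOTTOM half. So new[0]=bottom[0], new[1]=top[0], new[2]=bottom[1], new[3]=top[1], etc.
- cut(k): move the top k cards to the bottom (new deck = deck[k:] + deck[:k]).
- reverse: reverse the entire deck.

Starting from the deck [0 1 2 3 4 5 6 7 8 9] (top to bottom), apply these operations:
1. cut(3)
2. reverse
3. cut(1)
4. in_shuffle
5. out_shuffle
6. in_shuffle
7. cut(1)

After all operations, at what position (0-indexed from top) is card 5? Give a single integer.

After op 1 (cut(3)): [3 4 5 6 7 8 9 0 1 2]
After op 2 (reverse): [2 1 0 9 8 7 6 5 4 3]
After op 3 (cut(1)): [1 0 9 8 7 6 5 4 3 2]
After op 4 (in_shuffle): [6 1 5 0 4 9 3 8 2 7]
After op 5 (out_shuffle): [6 9 1 3 5 8 0 2 4 7]
After op 6 (in_shuffle): [8 6 0 9 2 1 4 3 7 5]
After op 7 (cut(1)): [6 0 9 2 1 4 3 7 5 8]
Card 5 is at position 8.

Answer: 8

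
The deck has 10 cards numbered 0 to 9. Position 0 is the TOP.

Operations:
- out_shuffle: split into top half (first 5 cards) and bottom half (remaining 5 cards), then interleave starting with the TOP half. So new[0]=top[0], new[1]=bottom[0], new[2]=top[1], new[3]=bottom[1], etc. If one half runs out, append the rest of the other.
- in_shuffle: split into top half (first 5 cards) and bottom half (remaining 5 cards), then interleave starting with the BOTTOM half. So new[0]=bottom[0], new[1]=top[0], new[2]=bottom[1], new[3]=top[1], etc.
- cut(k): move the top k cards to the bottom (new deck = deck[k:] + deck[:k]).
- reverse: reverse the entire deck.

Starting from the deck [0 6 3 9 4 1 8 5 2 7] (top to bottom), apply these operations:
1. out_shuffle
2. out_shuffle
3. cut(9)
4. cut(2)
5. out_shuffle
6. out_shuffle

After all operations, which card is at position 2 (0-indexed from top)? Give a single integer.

After op 1 (out_shuffle): [0 1 6 8 3 5 9 2 4 7]
After op 2 (out_shuffle): [0 5 1 9 6 2 8 4 3 7]
After op 3 (cut(9)): [7 0 5 1 9 6 2 8 4 3]
After op 4 (cut(2)): [5 1 9 6 2 8 4 3 7 0]
After op 5 (out_shuffle): [5 8 1 4 9 3 6 7 2 0]
After op 6 (out_shuffle): [5 3 8 6 1 7 4 2 9 0]
Position 2: card 8.

Answer: 8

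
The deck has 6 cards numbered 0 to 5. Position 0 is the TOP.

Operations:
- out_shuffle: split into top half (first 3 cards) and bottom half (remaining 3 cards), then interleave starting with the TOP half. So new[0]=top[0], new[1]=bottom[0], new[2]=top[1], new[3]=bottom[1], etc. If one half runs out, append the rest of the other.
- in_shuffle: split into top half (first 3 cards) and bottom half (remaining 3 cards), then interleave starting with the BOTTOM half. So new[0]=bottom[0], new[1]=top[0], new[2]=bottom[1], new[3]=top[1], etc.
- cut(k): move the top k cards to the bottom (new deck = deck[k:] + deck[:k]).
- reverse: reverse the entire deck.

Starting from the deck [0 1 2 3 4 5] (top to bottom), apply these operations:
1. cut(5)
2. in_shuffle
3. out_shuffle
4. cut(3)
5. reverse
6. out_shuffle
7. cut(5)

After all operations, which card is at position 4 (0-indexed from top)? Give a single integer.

Answer: 3

Derivation:
After op 1 (cut(5)): [5 0 1 2 3 4]
After op 2 (in_shuffle): [2 5 3 0 4 1]
After op 3 (out_shuffle): [2 0 5 4 3 1]
After op 4 (cut(3)): [4 3 1 2 0 5]
After op 5 (reverse): [5 0 2 1 3 4]
After op 6 (out_shuffle): [5 1 0 3 2 4]
After op 7 (cut(5)): [4 5 1 0 3 2]
Position 4: card 3.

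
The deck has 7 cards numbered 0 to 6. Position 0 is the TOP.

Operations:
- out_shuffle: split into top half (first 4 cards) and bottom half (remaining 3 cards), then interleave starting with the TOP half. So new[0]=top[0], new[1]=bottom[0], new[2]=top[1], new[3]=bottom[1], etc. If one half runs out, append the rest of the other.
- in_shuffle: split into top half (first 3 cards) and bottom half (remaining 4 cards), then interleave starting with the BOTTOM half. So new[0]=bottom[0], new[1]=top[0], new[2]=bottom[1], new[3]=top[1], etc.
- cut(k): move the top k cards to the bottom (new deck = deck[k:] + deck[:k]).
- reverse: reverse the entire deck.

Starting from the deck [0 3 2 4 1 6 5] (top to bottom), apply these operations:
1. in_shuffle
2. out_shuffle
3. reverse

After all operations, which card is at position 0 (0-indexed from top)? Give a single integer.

After op 1 (in_shuffle): [4 0 1 3 6 2 5]
After op 2 (out_shuffle): [4 6 0 2 1 5 3]
After op 3 (reverse): [3 5 1 2 0 6 4]
Position 0: card 3.

Answer: 3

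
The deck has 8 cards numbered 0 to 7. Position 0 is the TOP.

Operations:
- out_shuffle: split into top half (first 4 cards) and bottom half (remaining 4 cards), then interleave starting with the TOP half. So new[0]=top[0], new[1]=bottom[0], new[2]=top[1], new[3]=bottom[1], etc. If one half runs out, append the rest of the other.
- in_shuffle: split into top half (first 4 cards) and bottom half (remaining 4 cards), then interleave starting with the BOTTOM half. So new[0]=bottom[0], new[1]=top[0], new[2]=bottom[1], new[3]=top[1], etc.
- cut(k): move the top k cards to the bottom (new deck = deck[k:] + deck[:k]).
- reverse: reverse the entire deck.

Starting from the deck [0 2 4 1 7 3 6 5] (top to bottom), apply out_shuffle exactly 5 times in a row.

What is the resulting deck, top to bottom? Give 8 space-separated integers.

After op 1 (out_shuffle): [0 7 2 3 4 6 1 5]
After op 2 (out_shuffle): [0 4 7 6 2 1 3 5]
After op 3 (out_shuffle): [0 2 4 1 7 3 6 5]
After op 4 (out_shuffle): [0 7 2 3 4 6 1 5]
After op 5 (out_shuffle): [0 4 7 6 2 1 3 5]

Answer: 0 4 7 6 2 1 3 5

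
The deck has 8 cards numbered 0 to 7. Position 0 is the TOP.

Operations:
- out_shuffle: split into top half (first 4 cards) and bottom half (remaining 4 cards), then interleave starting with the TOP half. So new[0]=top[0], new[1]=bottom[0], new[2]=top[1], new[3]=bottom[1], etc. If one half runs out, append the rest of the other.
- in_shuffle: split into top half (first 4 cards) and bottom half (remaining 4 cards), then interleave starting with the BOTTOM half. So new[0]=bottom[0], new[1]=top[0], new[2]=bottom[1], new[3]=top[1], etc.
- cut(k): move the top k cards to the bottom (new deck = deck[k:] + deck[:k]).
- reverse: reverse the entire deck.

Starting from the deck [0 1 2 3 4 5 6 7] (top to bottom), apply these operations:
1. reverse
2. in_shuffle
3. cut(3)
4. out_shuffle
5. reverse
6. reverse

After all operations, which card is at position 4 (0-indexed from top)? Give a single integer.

After op 1 (reverse): [7 6 5 4 3 2 1 0]
After op 2 (in_shuffle): [3 7 2 6 1 5 0 4]
After op 3 (cut(3)): [6 1 5 0 4 3 7 2]
After op 4 (out_shuffle): [6 4 1 3 5 7 0 2]
After op 5 (reverse): [2 0 7 5 3 1 4 6]
After op 6 (reverse): [6 4 1 3 5 7 0 2]
Position 4: card 5.

Answer: 5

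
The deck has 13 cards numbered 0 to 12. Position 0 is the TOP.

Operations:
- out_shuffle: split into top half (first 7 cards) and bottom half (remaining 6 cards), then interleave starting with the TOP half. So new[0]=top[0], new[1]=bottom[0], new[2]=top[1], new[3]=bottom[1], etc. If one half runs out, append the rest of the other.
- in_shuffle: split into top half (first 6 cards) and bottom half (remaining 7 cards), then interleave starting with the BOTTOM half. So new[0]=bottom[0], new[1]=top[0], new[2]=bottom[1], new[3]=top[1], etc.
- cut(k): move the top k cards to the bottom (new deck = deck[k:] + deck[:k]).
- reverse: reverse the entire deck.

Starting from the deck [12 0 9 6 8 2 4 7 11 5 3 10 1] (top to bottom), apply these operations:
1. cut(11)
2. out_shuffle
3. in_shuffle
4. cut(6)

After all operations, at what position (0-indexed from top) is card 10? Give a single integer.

After op 1 (cut(11)): [10 1 12 0 9 6 8 2 4 7 11 5 3]
After op 2 (out_shuffle): [10 2 1 4 12 7 0 11 9 5 6 3 8]
After op 3 (in_shuffle): [0 10 11 2 9 1 5 4 6 12 3 7 8]
After op 4 (cut(6)): [5 4 6 12 3 7 8 0 10 11 2 9 1]
Card 10 is at position 8.

Answer: 8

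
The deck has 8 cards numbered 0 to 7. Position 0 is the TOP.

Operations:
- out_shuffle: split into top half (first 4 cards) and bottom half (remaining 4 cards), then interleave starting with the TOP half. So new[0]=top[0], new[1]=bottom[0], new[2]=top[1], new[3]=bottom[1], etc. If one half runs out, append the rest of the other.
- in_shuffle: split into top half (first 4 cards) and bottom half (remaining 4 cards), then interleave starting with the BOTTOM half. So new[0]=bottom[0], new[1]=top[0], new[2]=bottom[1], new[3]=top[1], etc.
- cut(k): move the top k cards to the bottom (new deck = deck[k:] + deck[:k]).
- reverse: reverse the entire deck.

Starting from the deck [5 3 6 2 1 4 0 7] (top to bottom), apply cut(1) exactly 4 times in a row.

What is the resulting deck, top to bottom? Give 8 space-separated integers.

After op 1 (cut(1)): [3 6 2 1 4 0 7 5]
After op 2 (cut(1)): [6 2 1 4 0 7 5 3]
After op 3 (cut(1)): [2 1 4 0 7 5 3 6]
After op 4 (cut(1)): [1 4 0 7 5 3 6 2]

Answer: 1 4 0 7 5 3 6 2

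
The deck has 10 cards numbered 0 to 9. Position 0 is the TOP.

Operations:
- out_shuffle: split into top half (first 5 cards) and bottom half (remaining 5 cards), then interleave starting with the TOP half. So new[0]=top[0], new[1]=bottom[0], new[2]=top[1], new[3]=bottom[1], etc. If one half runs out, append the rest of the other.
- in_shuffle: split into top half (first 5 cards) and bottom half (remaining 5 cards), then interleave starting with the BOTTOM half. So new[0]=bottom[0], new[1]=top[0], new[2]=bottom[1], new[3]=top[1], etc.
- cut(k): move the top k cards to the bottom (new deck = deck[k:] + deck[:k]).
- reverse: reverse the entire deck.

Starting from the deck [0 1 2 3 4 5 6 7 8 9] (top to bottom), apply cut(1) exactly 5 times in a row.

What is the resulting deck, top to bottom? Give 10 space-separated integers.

After op 1 (cut(1)): [1 2 3 4 5 6 7 8 9 0]
After op 2 (cut(1)): [2 3 4 5 6 7 8 9 0 1]
After op 3 (cut(1)): [3 4 5 6 7 8 9 0 1 2]
After op 4 (cut(1)): [4 5 6 7 8 9 0 1 2 3]
After op 5 (cut(1)): [5 6 7 8 9 0 1 2 3 4]

Answer: 5 6 7 8 9 0 1 2 3 4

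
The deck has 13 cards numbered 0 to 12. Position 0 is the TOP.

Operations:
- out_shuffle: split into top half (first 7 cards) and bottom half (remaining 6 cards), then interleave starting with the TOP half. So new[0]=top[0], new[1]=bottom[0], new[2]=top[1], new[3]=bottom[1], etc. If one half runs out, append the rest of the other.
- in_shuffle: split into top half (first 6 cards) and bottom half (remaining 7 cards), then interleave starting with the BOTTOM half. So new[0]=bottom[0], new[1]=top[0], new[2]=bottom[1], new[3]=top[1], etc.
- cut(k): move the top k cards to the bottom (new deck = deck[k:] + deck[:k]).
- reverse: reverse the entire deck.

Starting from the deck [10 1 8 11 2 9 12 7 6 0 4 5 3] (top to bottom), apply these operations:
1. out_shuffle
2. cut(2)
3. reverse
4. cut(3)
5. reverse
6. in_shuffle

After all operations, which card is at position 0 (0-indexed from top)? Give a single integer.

Answer: 0

Derivation:
After op 1 (out_shuffle): [10 7 1 6 8 0 11 4 2 5 9 3 12]
After op 2 (cut(2)): [1 6 8 0 11 4 2 5 9 3 12 10 7]
After op 3 (reverse): [7 10 12 3 9 5 2 4 11 0 8 6 1]
After op 4 (cut(3)): [3 9 5 2 4 11 0 8 6 1 7 10 12]
After op 5 (reverse): [12 10 7 1 6 8 0 11 4 2 5 9 3]
After op 6 (in_shuffle): [0 12 11 10 4 7 2 1 5 6 9 8 3]
Position 0: card 0.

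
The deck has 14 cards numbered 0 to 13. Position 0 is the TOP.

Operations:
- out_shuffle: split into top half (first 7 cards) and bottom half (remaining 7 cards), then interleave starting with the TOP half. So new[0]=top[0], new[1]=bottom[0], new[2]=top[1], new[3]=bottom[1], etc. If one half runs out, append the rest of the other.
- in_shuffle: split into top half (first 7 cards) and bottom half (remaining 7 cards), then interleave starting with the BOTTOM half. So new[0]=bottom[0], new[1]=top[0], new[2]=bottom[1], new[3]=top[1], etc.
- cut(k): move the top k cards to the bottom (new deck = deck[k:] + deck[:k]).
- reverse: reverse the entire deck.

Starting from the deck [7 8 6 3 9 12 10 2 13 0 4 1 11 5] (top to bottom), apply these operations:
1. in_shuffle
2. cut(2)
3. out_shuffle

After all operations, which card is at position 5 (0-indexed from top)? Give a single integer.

After op 1 (in_shuffle): [2 7 13 8 0 6 4 3 1 9 11 12 5 10]
After op 2 (cut(2)): [13 8 0 6 4 3 1 9 11 12 5 10 2 7]
After op 3 (out_shuffle): [13 9 8 11 0 12 6 5 4 10 3 2 1 7]
Position 5: card 12.

Answer: 12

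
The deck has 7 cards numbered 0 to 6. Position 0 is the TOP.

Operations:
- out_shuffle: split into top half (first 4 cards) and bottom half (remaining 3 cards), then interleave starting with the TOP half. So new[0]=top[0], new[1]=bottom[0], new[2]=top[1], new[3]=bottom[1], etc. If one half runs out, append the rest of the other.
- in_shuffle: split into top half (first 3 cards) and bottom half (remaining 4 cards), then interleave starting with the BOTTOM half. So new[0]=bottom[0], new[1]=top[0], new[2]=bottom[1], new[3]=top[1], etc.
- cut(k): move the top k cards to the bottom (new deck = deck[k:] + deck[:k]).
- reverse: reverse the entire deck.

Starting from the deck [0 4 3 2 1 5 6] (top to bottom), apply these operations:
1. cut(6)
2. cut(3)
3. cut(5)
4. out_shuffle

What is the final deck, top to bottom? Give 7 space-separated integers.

Answer: 0 1 4 5 3 6 2

Derivation:
After op 1 (cut(6)): [6 0 4 3 2 1 5]
After op 2 (cut(3)): [3 2 1 5 6 0 4]
After op 3 (cut(5)): [0 4 3 2 1 5 6]
After op 4 (out_shuffle): [0 1 4 5 3 6 2]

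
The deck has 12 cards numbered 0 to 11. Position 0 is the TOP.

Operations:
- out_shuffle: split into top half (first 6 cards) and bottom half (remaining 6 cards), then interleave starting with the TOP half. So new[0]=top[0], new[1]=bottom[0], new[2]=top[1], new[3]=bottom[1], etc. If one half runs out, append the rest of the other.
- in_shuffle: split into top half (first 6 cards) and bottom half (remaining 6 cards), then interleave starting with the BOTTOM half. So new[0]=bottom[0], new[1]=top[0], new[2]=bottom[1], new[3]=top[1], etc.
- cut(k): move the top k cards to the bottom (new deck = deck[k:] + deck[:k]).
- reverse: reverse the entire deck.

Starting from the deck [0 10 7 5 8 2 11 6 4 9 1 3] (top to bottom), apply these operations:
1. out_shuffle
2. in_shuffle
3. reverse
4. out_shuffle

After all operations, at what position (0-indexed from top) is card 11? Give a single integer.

Answer: 5

Derivation:
After op 1 (out_shuffle): [0 11 10 6 7 4 5 9 8 1 2 3]
After op 2 (in_shuffle): [5 0 9 11 8 10 1 6 2 7 3 4]
After op 3 (reverse): [4 3 7 2 6 1 10 8 11 9 0 5]
After op 4 (out_shuffle): [4 10 3 8 7 11 2 9 6 0 1 5]
Card 11 is at position 5.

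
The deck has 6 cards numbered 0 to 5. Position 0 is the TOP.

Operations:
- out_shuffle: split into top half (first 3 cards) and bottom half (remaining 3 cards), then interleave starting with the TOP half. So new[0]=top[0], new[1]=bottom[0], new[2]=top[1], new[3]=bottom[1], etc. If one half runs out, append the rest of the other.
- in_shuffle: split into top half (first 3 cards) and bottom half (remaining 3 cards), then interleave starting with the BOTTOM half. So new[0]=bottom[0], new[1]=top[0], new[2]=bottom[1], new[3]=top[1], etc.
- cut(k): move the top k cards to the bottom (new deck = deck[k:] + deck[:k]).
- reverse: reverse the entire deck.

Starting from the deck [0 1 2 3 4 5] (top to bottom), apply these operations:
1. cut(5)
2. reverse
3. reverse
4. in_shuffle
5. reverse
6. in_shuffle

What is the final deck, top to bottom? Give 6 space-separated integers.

After op 1 (cut(5)): [5 0 1 2 3 4]
After op 2 (reverse): [4 3 2 1 0 5]
After op 3 (reverse): [5 0 1 2 3 4]
After op 4 (in_shuffle): [2 5 3 0 4 1]
After op 5 (reverse): [1 4 0 3 5 2]
After op 6 (in_shuffle): [3 1 5 4 2 0]

Answer: 3 1 5 4 2 0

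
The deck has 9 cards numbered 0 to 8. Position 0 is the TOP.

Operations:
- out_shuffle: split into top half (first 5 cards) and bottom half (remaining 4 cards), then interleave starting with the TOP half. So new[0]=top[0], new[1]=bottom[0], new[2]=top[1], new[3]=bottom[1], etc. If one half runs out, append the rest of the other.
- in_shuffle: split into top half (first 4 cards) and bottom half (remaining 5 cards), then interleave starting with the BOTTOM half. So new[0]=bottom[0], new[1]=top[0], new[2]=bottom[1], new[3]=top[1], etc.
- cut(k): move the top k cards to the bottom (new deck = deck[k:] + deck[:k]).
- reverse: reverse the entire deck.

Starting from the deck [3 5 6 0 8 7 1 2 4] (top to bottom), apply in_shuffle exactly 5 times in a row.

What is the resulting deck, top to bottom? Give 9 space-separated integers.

Answer: 5 0 7 2 3 6 8 1 4

Derivation:
After op 1 (in_shuffle): [8 3 7 5 1 6 2 0 4]
After op 2 (in_shuffle): [1 8 6 3 2 7 0 5 4]
After op 3 (in_shuffle): [2 1 7 8 0 6 5 3 4]
After op 4 (in_shuffle): [0 2 6 1 5 7 3 8 4]
After op 5 (in_shuffle): [5 0 7 2 3 6 8 1 4]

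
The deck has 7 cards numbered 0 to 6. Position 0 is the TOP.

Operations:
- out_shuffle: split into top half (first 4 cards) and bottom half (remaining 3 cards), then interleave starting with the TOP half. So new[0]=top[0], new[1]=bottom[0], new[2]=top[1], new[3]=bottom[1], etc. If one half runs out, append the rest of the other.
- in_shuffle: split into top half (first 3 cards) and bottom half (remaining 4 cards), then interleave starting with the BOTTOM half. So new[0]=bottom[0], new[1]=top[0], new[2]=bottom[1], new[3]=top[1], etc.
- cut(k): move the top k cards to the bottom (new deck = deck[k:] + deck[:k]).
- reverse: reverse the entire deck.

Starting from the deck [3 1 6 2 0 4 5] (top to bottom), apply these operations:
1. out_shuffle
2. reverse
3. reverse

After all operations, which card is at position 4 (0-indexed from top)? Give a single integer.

Answer: 6

Derivation:
After op 1 (out_shuffle): [3 0 1 4 6 5 2]
After op 2 (reverse): [2 5 6 4 1 0 3]
After op 3 (reverse): [3 0 1 4 6 5 2]
Position 4: card 6.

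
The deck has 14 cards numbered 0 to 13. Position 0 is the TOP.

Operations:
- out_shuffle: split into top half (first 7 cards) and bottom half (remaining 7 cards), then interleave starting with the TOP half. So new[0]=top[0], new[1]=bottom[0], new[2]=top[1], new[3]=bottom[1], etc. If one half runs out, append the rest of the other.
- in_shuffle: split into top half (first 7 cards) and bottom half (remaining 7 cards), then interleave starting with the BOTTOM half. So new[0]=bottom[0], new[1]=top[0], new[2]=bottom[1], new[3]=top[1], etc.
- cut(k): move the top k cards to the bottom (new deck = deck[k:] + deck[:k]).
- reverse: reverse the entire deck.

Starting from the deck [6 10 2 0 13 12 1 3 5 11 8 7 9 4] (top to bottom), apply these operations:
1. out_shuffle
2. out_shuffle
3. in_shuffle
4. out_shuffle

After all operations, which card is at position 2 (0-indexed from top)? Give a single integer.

Answer: 6

Derivation:
After op 1 (out_shuffle): [6 3 10 5 2 11 0 8 13 7 12 9 1 4]
After op 2 (out_shuffle): [6 8 3 13 10 7 5 12 2 9 11 1 0 4]
After op 3 (in_shuffle): [12 6 2 8 9 3 11 13 1 10 0 7 4 5]
After op 4 (out_shuffle): [12 13 6 1 2 10 8 0 9 7 3 4 11 5]
Position 2: card 6.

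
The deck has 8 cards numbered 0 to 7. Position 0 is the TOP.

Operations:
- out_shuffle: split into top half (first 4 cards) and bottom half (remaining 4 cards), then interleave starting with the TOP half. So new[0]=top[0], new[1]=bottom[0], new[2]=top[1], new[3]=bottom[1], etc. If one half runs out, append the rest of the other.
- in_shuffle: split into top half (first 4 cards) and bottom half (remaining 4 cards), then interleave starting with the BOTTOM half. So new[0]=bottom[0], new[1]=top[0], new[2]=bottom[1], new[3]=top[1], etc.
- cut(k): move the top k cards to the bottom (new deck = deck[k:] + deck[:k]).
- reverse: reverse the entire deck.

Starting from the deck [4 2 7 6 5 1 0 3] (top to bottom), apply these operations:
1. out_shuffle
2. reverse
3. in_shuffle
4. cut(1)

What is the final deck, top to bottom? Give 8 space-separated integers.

Answer: 3 2 6 5 0 4 7 1

Derivation:
After op 1 (out_shuffle): [4 5 2 1 7 0 6 3]
After op 2 (reverse): [3 6 0 7 1 2 5 4]
After op 3 (in_shuffle): [1 3 2 6 5 0 4 7]
After op 4 (cut(1)): [3 2 6 5 0 4 7 1]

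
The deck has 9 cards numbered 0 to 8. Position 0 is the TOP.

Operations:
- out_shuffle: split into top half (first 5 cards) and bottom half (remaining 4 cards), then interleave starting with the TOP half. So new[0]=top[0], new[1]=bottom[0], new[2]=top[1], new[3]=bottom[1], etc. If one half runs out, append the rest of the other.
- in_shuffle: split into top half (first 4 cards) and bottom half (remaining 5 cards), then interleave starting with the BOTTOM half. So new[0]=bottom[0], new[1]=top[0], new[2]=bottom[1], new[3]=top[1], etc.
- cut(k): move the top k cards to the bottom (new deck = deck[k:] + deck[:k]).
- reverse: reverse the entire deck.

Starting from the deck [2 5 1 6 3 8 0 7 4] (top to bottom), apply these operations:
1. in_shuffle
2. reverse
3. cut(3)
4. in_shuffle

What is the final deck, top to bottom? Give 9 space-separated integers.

Answer: 2 1 3 0 4 5 6 8 7

Derivation:
After op 1 (in_shuffle): [3 2 8 5 0 1 7 6 4]
After op 2 (reverse): [4 6 7 1 0 5 8 2 3]
After op 3 (cut(3)): [1 0 5 8 2 3 4 6 7]
After op 4 (in_shuffle): [2 1 3 0 4 5 6 8 7]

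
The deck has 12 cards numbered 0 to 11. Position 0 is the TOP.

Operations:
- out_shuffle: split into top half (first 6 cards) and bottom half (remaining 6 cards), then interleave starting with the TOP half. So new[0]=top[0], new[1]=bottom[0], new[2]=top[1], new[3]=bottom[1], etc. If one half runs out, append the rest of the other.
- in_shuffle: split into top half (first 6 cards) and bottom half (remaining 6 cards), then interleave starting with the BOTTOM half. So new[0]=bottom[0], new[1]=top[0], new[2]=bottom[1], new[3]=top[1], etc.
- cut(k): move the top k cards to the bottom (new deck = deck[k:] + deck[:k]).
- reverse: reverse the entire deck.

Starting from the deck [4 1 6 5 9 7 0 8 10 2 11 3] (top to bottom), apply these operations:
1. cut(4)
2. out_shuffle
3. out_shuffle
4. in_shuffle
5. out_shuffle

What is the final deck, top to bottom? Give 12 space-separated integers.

Answer: 3 2 9 1 6 4 8 7 0 5 11 10

Derivation:
After op 1 (cut(4)): [9 7 0 8 10 2 11 3 4 1 6 5]
After op 2 (out_shuffle): [9 11 7 3 0 4 8 1 10 6 2 5]
After op 3 (out_shuffle): [9 8 11 1 7 10 3 6 0 2 4 5]
After op 4 (in_shuffle): [3 9 6 8 0 11 2 1 4 7 5 10]
After op 5 (out_shuffle): [3 2 9 1 6 4 8 7 0 5 11 10]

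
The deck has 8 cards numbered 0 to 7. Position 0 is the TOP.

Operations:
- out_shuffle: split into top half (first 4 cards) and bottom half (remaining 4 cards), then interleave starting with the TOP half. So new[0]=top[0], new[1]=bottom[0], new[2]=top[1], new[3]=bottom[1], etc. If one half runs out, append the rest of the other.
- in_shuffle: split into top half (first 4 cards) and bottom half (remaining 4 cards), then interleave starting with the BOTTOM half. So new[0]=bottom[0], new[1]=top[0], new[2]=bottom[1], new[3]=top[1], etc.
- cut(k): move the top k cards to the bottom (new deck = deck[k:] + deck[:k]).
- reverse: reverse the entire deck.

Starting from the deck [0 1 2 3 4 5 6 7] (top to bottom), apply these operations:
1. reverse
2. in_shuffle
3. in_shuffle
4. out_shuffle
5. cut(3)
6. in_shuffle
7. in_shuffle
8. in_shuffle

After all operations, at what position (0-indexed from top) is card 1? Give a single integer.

Answer: 2

Derivation:
After op 1 (reverse): [7 6 5 4 3 2 1 0]
After op 2 (in_shuffle): [3 7 2 6 1 5 0 4]
After op 3 (in_shuffle): [1 3 5 7 0 2 4 6]
After op 4 (out_shuffle): [1 0 3 2 5 4 7 6]
After op 5 (cut(3)): [2 5 4 7 6 1 0 3]
After op 6 (in_shuffle): [6 2 1 5 0 4 3 7]
After op 7 (in_shuffle): [0 6 4 2 3 1 7 5]
After op 8 (in_shuffle): [3 0 1 6 7 4 5 2]
Card 1 is at position 2.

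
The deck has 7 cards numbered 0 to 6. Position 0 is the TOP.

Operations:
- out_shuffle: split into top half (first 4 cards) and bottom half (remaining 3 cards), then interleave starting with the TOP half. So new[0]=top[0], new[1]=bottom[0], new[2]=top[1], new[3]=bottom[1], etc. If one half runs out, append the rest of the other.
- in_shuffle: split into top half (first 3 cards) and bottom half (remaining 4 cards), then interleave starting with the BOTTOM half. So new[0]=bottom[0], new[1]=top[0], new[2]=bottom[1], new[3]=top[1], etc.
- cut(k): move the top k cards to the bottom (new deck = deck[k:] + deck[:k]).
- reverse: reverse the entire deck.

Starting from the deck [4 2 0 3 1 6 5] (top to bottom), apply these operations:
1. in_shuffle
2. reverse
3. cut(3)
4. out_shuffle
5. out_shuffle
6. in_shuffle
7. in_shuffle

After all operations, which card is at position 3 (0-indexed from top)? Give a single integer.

Answer: 2

Derivation:
After op 1 (in_shuffle): [3 4 1 2 6 0 5]
After op 2 (reverse): [5 0 6 2 1 4 3]
After op 3 (cut(3)): [2 1 4 3 5 0 6]
After op 4 (out_shuffle): [2 5 1 0 4 6 3]
After op 5 (out_shuffle): [2 4 5 6 1 3 0]
After op 6 (in_shuffle): [6 2 1 4 3 5 0]
After op 7 (in_shuffle): [4 6 3 2 5 1 0]
Position 3: card 2.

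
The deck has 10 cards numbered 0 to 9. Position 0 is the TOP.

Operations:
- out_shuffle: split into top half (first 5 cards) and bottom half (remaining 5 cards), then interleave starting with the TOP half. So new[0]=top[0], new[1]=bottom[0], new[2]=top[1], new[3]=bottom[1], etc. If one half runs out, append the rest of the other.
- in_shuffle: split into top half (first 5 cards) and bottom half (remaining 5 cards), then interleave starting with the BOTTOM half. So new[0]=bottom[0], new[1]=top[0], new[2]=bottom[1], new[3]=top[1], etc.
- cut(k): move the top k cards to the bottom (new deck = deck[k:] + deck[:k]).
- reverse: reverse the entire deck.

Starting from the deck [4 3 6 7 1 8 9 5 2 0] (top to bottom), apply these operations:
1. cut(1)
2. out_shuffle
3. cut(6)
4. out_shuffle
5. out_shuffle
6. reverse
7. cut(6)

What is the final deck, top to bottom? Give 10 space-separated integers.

After op 1 (cut(1)): [3 6 7 1 8 9 5 2 0 4]
After op 2 (out_shuffle): [3 9 6 5 7 2 1 0 8 4]
After op 3 (cut(6)): [1 0 8 4 3 9 6 5 7 2]
After op 4 (out_shuffle): [1 9 0 6 8 5 4 7 3 2]
After op 5 (out_shuffle): [1 5 9 4 0 7 6 3 8 2]
After op 6 (reverse): [2 8 3 6 7 0 4 9 5 1]
After op 7 (cut(6)): [4 9 5 1 2 8 3 6 7 0]

Answer: 4 9 5 1 2 8 3 6 7 0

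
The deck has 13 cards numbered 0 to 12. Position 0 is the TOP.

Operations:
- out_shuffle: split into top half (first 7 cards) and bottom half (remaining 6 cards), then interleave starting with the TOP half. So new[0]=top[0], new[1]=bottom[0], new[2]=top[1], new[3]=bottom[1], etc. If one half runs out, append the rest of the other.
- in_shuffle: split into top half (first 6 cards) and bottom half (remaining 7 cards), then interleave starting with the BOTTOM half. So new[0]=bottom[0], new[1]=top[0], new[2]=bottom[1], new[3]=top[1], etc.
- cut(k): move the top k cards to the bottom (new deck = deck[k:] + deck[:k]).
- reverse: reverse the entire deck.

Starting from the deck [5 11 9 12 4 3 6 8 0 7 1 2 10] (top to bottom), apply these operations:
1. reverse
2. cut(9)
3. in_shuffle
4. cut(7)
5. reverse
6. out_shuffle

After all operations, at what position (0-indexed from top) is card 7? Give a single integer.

Answer: 8

Derivation:
After op 1 (reverse): [10 2 1 7 0 8 6 3 4 12 9 11 5]
After op 2 (cut(9)): [12 9 11 5 10 2 1 7 0 8 6 3 4]
After op 3 (in_shuffle): [1 12 7 9 0 11 8 5 6 10 3 2 4]
After op 4 (cut(7)): [5 6 10 3 2 4 1 12 7 9 0 11 8]
After op 5 (reverse): [8 11 0 9 7 12 1 4 2 3 10 6 5]
After op 6 (out_shuffle): [8 4 11 2 0 3 9 10 7 6 12 5 1]
Card 7 is at position 8.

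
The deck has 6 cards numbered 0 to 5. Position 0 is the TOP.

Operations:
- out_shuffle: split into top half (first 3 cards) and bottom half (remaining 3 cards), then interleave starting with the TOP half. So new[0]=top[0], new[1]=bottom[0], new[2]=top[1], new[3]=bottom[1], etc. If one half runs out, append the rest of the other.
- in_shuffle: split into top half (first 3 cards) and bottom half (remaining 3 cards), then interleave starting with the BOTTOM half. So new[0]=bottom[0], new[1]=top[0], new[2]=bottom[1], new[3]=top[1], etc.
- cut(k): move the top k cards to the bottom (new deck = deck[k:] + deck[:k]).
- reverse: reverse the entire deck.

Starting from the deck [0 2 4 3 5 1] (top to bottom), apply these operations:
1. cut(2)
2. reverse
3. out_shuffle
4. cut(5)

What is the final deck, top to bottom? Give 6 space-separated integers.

Answer: 4 2 5 0 3 1

Derivation:
After op 1 (cut(2)): [4 3 5 1 0 2]
After op 2 (reverse): [2 0 1 5 3 4]
After op 3 (out_shuffle): [2 5 0 3 1 4]
After op 4 (cut(5)): [4 2 5 0 3 1]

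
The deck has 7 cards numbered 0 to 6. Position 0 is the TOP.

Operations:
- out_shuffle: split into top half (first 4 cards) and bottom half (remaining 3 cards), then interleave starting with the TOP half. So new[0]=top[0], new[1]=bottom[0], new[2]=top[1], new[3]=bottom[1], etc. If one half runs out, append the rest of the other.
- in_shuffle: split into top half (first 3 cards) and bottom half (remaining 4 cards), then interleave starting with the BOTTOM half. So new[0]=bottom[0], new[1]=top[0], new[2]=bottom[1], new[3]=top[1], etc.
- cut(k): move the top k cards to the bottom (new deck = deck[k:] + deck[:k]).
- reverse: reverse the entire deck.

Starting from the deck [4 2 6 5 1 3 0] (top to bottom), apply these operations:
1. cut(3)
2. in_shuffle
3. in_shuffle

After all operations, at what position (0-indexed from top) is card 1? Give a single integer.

After op 1 (cut(3)): [5 1 3 0 4 2 6]
After op 2 (in_shuffle): [0 5 4 1 2 3 6]
After op 3 (in_shuffle): [1 0 2 5 3 4 6]
Card 1 is at position 0.

Answer: 0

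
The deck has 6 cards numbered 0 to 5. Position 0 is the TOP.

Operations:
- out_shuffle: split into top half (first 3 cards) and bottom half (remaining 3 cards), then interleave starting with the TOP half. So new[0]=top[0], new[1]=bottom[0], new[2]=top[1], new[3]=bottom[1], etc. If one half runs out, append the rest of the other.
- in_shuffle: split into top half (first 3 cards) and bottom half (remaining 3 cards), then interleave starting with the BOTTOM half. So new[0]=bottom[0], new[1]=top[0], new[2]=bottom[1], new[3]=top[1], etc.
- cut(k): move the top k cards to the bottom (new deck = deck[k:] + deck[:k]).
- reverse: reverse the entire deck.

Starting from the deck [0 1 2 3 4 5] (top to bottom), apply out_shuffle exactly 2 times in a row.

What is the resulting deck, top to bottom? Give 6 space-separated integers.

Answer: 0 4 3 2 1 5

Derivation:
After op 1 (out_shuffle): [0 3 1 4 2 5]
After op 2 (out_shuffle): [0 4 3 2 1 5]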